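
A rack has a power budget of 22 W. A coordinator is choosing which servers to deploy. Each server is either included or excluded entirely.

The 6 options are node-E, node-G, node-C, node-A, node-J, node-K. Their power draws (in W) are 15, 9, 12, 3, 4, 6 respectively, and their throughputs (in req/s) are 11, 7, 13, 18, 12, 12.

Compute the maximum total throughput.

49

Take node-G, node-A, node-J, and node-K: power draw 9 + 3 + 4 + 6 = 22 ≤ 22, throughput 7 + 18 + 12 + 12 = 49.
No other feasible combination does better.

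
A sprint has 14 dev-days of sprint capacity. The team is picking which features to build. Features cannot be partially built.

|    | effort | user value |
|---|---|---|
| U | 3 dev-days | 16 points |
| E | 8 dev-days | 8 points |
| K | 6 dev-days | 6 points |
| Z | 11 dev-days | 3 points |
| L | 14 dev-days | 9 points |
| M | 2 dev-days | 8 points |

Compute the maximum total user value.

32

U + M: effort 3 + 2 = 5 ≤ 14, user value 16 + 8 = 24.
U + K + M: effort 3 + 6 + 2 = 11 ≤ 14, user value 16 + 6 + 8 = 30.
U + E + M: effort 3 + 8 + 2 = 13 ≤ 14, user value 16 + 8 + 8 = 32.
Best is U, E, and M with total user value 32.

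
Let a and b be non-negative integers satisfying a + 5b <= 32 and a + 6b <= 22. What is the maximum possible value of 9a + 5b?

(a,b)=(22,0) is feasible, giving 198.
(a,b)=(21,0) is feasible, giving 189.
No feasible integer point exceeds 198.

198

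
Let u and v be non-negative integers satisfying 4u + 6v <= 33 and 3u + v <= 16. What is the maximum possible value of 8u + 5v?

45

The continuous relaxation peaks at (4.5, 2.5) with value 48.50; rounding to a feasible lattice point costs some objective.
(u,v)=(5,1): 4·5+6·1=26≤33, 3·5+1·1=16≤16, objective 45.
(u,v)=(4,2): 4·4+6·2=28≤33, 3·4+1·2=14≤16, objective 42.
(u,v)=(5,0): 4·5+6·0=20≤33, 3·5+1·0=15≤16, objective 40.
The best lattice point is (5,1), giving 45.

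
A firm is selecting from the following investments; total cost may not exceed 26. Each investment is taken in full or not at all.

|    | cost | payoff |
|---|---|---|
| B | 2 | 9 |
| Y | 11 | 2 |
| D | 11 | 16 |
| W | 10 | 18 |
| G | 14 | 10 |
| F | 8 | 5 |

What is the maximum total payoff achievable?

43

Allowing fractional choices, the relaxed optimum would be about 45.1, but investments are indivisible.
D + W: cost 11 + 10 = 21 ≤ 26, payoff 16 + 18 = 34.
B + D + W: cost 2 + 11 + 10 = 23 ≤ 26, payoff 9 + 16 + 18 = 43.
B + W + G: cost 2 + 10 + 14 = 26 ≤ 26, payoff 9 + 18 + 10 = 37.
Best is B, D, and W with total payoff 43.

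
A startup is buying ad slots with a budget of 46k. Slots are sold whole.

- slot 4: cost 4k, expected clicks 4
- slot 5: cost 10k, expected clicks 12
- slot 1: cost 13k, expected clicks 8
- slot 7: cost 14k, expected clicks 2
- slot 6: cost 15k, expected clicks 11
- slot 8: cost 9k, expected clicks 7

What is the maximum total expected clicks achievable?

35

Allowing fractional choices, the relaxed optimum would be about 38.9, but ad slots are indivisible.
slot 4 + slot 5 + slot 1 + slot 6: cost 4 + 10 + 13 + 15 = 42 ≤ 46, expected clicks 4 + 12 + 8 + 11 = 35.
slot 4 + slot 5 + slot 6 + slot 8: cost 4 + 10 + 15 + 9 = 38 ≤ 46, expected clicks 4 + 12 + 11 + 7 = 34.
slot 4 + slot 5 + slot 1 + slot 8: cost 4 + 10 + 13 + 9 = 36 ≤ 46, expected clicks 4 + 12 + 8 + 7 = 31.
Best is slot 4, slot 5, slot 1, and slot 6 with total expected clicks 35.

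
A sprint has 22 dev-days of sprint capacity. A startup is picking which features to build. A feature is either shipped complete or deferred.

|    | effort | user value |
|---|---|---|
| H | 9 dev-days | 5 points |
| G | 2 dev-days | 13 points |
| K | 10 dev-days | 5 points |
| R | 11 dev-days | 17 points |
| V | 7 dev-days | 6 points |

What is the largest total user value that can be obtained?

Take G, R, and V: effort 2 + 11 + 7 = 20 ≤ 22, user value 13 + 17 + 6 = 36.
No other feasible combination does better.

36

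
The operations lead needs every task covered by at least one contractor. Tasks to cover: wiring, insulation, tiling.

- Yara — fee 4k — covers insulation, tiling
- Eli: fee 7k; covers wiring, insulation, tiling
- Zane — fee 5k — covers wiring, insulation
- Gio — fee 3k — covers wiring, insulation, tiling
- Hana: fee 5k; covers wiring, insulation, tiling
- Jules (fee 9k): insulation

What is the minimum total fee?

3

This is an integer covering problem.
Gio alone covers wiring, insulation, tiling — every task.
Total fee: 3.
No cover costs less than 3.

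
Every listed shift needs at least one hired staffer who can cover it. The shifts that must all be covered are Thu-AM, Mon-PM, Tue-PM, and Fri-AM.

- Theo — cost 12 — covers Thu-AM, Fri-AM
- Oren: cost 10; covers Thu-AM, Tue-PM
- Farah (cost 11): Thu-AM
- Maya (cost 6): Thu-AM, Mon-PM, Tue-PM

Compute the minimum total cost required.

18

Choose Theo and Maya: together they cover Thu-AM, Mon-PM, Tue-PM, Fri-AM — every shift.
Total cost: 12 + 6 = 18.
No cover costs less than 18.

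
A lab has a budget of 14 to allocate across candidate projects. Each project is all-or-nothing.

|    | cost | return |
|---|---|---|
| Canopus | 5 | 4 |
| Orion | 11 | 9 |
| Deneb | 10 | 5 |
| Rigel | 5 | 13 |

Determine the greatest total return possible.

Treat it as a binary knapsack problem.
Take Canopus and Rigel: cost 5 + 5 = 10 ≤ 14, return 4 + 13 = 17.
No other feasible combination does better.

17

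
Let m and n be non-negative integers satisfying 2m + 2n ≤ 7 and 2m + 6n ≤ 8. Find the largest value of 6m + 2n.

The continuous relaxation peaks at (3.5, 0) with value 21.00; rounding to a feasible lattice point costs some objective.
(m,n)=(3,0): 2·3+2·0=6≤7, 2·3+6·0=6≤8, objective 18.
(m,n)=(2,0): 2·2+2·0=4≤7, 2·2+6·0=4≤8, objective 12.
Maximum is 18 at (m,n)=(3,0).

18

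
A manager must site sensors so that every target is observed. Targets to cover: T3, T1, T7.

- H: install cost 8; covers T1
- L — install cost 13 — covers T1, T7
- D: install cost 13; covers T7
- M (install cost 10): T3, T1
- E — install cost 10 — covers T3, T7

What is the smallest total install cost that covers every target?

Choose H and E: together they cover T3, T1, T7 — every target.
Total install cost: 8 + 10 = 18.

18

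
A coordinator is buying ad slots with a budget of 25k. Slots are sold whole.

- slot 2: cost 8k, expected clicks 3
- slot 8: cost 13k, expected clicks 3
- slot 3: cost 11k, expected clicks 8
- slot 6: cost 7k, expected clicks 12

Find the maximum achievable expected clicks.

slot 2 + slot 6: cost 8 + 7 = 15 ≤ 25, expected clicks 3 + 12 = 15.
slot 8 + slot 6: cost 13 + 7 = 20 ≤ 25, expected clicks 3 + 12 = 15.
slot 3 + slot 6: cost 11 + 7 = 18 ≤ 25, expected clicks 8 + 12 = 20.
Best is slot 3 and slot 6 with total expected clicks 20.

20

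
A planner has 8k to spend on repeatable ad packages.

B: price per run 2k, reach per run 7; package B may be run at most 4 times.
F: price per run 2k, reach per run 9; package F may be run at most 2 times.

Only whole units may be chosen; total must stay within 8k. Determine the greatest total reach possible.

F has the best ratio (9/2); taking only F gives at most 2×9 = 18 (stopped by the supply cap of 2).
Mixing does better — 2×B and 2×F: price 8 ≤ 8, reach 2·7 + 2·9 = 32.

32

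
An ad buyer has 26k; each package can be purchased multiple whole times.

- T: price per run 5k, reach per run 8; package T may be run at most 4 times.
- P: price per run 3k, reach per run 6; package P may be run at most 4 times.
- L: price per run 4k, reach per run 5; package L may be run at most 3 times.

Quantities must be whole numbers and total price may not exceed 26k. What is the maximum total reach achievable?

45

P has the best ratio (6/3); taking only P gives at most 4×6 = 24 (stopped by the supply cap of 4).
Mixing does better — 2×T, 4×P, and 1×L: price 26 ≤ 26, reach 2·8 + 4·6 + 1·5 = 45.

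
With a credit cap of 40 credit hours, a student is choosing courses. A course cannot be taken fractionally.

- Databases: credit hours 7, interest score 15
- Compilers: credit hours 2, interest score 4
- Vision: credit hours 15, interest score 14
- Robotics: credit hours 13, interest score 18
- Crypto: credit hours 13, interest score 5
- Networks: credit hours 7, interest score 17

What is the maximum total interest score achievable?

55

Take Databases, Robotics, Crypto, and Networks: credit hours 7 + 13 + 13 + 7 = 40 ≤ 40, interest score 15 + 18 + 5 + 17 = 55.
No other feasible combination does better.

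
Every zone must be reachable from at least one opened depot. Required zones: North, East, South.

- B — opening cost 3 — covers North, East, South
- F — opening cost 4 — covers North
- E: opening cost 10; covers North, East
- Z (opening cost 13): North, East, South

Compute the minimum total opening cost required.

This is an integer covering problem.
B alone covers North, East, South — every zone.
Total opening cost: 3.
No cover costs less than 3.

3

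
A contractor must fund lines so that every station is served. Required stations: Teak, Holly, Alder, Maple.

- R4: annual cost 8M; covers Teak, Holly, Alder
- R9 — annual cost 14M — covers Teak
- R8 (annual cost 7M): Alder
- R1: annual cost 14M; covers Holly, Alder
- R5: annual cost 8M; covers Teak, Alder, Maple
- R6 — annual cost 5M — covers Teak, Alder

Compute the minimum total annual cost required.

This is a weighted set-cover instance.
The greedy cost-per-new-station heuristic would pick R6, R4, and R5 for 21, but a cheaper cover exists.
Choose R4 and R5: together they cover Teak, Holly, Alder, Maple — every station.
Total annual cost: 8 + 8 = 16.
No cover costs less than 16.

16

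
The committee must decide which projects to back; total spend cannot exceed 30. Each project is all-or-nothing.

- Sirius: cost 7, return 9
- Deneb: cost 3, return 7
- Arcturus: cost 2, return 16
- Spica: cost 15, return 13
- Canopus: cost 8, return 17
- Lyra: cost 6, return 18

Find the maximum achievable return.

67

Allowing fractional choices, the relaxed optimum would be about 70.5, but projects are indivisible.
Deneb + Arcturus + Canopus + Lyra: cost 3 + 2 + 8 + 6 = 19 ≤ 30, return 7 + 16 + 17 + 18 = 58.
Sirius + Arcturus + Canopus + Lyra: cost 7 + 2 + 8 + 6 = 23 ≤ 30, return 9 + 16 + 17 + 18 = 60.
Sirius + Deneb + Arcturus + Canopus + Lyra: cost 7 + 3 + 2 + 8 + 6 = 26 ≤ 30, return 9 + 7 + 16 + 17 + 18 = 67.
Best is Sirius, Deneb, Arcturus, Canopus, and Lyra with total return 67.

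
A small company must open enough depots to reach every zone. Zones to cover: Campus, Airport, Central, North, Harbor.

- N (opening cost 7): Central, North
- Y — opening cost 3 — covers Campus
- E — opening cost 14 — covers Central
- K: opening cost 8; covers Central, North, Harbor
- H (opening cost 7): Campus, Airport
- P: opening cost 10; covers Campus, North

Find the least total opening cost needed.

15

This is a weighted set-cover instance.
The greedy cost-per-new-zone heuristic would pick K, Y, and H for 18, but a cheaper cover exists.
Choose K and H: together they cover Campus, Airport, Central, North, Harbor — every zone.
Total opening cost: 8 + 7 = 15.
No cover costs less than 15.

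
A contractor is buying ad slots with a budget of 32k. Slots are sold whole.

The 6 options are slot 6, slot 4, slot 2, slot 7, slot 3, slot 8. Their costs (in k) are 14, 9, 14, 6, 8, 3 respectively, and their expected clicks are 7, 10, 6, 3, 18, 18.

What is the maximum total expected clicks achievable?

Allowing fractional choices, the relaxed optimum would be about 52.0, but ad slots are indivisible.
slot 4 + slot 3 + slot 8: cost 9 + 8 + 3 = 20 ≤ 32, expected clicks 10 + 18 + 18 = 46.
slot 4 + slot 7 + slot 3 + slot 8: cost 9 + 6 + 8 + 3 = 26 ≤ 32, expected clicks 10 + 3 + 18 + 18 = 49.
Best is slot 4, slot 7, slot 3, and slot 8 with total expected clicks 49.

49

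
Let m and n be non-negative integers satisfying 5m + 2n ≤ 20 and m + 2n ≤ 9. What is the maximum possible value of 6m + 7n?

34

(m,n)=(1,4) is feasible, giving 34.
(m,n)=(2,3) is feasible, giving 33.
(m,n)=(3,2) is feasible, giving 32.
(m,n)=(0,4) is feasible, giving 28.
The best lattice point is (1,4), giving 34.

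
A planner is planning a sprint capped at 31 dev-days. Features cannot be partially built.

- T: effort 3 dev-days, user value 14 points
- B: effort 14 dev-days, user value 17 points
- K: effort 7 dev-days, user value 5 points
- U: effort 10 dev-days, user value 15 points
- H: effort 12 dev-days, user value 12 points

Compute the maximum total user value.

46

Allowing fractional choices, the relaxed optimum would be about 50.0, but features are indivisible.
T + B + U: effort 3 + 14 + 10 = 27 ≤ 31, user value 14 + 17 + 15 = 46.
T + U + H: effort 3 + 10 + 12 = 25 ≤ 31, user value 14 + 15 + 12 = 41.
T + B + H: effort 3 + 14 + 12 = 29 ≤ 31, user value 14 + 17 + 12 = 43.
Best is T, B, and U with total user value 46.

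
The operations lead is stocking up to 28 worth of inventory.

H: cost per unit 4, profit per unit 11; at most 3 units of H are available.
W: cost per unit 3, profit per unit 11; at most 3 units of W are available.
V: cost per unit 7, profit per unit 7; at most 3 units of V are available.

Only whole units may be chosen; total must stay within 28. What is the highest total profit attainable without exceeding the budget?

73

This is a bounded integer knapsack.
3×H and 3×W: cost 21 ≤ 28, profit 3·11 + 3·11 = 66.
3×H, 3×W, and 1×V: cost 28 ≤ 28, profit 3·11 + 3·11 + 1·7 = 73.
Best is 73.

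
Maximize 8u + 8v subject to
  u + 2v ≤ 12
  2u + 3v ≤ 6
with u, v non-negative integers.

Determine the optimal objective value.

24

(u,v)=(3,0): 1·3+2·0=3≤12, 2·3+3·0=6≤6, objective 24.
(u,v)=(2,0): 1·2+2·0=2≤12, 2·2+3·0=4≤6, objective 16.
The best lattice point is (3,0), giving 24.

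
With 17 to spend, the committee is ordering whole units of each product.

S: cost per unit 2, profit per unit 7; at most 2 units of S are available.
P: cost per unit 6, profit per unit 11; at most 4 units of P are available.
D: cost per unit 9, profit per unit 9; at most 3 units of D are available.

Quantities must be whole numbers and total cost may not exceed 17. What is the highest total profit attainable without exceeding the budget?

36

2×S and 2×P: cost 16 ≤ 17, profit 2·7 + 2·11 = 36.
1×S and 2×P: cost 14 ≤ 17, profit 1·7 + 2·11 = 29.
Best is 36.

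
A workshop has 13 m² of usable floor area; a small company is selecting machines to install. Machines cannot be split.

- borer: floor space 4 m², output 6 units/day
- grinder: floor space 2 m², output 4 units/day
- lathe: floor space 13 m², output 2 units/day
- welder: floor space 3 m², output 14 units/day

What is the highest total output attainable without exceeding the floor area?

24

Take borer, grinder, and welder: floor space 4 + 2 + 3 = 9 ≤ 13, output 6 + 4 + 14 = 24.
No other feasible combination does better.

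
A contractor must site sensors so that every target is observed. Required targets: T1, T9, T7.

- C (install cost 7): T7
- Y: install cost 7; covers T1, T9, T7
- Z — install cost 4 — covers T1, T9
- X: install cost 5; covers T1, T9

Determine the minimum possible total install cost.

This is a weighted set-cover instance.
The greedy cost-per-new-target heuristic would pick Z and C for 11, but a cheaper cover exists.
Y alone covers T1, T9, T7 — every target.
Total install cost: 7.
No cover costs less than 7.

7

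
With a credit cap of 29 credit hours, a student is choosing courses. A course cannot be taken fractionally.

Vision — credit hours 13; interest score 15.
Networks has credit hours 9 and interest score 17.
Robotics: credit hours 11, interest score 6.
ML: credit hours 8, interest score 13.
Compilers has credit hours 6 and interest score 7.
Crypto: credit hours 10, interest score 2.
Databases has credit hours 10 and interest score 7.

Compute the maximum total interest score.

39

Allowing fractional choices, the relaxed optimum would be about 43.9, but courses are indivisible.
Networks + ML + Compilers: credit hours 9 + 8 + 6 = 23 ≤ 29, interest score 17 + 13 + 7 = 37.
Vision + Networks + Compilers: credit hours 13 + 9 + 6 = 28 ≤ 29, interest score 15 + 17 + 7 = 39.
Best is Vision, Networks, and Compilers with total interest score 39.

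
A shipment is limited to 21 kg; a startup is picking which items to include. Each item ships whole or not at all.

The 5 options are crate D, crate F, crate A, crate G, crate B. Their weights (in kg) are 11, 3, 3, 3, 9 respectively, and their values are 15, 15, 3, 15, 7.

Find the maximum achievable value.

Take crate D, crate F, crate A, and crate G: weight 11 + 3 + 3 + 3 = 20 ≤ 21, value 15 + 15 + 3 + 15 = 48.
No other feasible combination does better.

48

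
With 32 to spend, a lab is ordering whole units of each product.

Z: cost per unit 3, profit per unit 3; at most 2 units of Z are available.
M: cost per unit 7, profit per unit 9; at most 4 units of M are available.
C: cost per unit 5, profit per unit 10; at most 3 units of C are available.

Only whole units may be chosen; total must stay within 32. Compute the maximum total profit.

C has the best ratio (10/5); taking only C gives at most 3×10 = 30 (stopped by the supply cap of 3).
Mixing does better — 1×Z, 2×M, and 3×C: cost 32 ≤ 32, profit 1·3 + 2·9 + 3·10 = 51.

51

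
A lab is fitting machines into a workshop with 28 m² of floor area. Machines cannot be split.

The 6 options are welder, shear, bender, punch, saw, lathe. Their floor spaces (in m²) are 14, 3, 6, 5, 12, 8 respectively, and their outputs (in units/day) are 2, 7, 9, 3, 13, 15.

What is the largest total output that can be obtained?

Take shear, punch, saw, and lathe: floor space 3 + 5 + 12 + 8 = 28 ≤ 28, output 7 + 3 + 13 + 15 = 38.
No other feasible combination does better.

38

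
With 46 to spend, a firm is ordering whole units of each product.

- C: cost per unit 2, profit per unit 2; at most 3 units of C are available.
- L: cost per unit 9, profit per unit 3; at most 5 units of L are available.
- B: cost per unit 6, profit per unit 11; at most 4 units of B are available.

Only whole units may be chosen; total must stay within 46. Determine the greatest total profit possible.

54

B has the best ratio (11/6); taking only B gives at most 4×11 = 44 (stopped by the supply cap of 4).
Mixing does better — 2×C, 2×L, and 4×B: cost 46 ≤ 46, profit 2·2 + 2·3 + 4·11 = 54.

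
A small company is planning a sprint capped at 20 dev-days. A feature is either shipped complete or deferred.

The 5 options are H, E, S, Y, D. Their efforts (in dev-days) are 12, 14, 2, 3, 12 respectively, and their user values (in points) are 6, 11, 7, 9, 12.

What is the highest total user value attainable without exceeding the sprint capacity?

Allowing fractional choices, the relaxed optimum would be about 30.4, but features are indivisible.
S + Y + D: effort 2 + 3 + 12 = 17 ≤ 20, user value 7 + 9 + 12 = 28.
E + S + Y: effort 14 + 2 + 3 = 19 ≤ 20, user value 11 + 7 + 9 = 27.
H + S + Y: effort 12 + 2 + 3 = 17 ≤ 20, user value 6 + 7 + 9 = 22.
Best is S, Y, and D with total user value 28.

28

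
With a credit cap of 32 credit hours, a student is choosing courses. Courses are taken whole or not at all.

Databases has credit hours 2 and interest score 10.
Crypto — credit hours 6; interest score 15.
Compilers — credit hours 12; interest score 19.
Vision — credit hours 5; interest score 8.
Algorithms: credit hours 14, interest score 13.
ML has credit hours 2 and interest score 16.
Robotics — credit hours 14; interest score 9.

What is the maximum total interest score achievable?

68

Databases + Crypto + Compilers + Vision + ML: credit hours 2 + 6 + 12 + 5 + 2 = 27 ≤ 32, interest score 10 + 15 + 19 + 8 + 16 = 68.
Databases + Crypto + Vision + Algorithms + ML: credit hours 2 + 6 + 5 + 14 + 2 = 29 ≤ 32, interest score 10 + 15 + 8 + 13 + 16 = 62.
Best is Databases, Crypto, Compilers, Vision, and ML with total interest score 68.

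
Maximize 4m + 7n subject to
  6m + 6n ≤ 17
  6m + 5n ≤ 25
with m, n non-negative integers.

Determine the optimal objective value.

(m,n)=(0,2) is feasible, giving 14.
(m,n)=(1,1) is feasible, giving 11.
(m,n)=(0,1) is feasible, giving 7.
Maximum is 14 at (m,n)=(0,2).

14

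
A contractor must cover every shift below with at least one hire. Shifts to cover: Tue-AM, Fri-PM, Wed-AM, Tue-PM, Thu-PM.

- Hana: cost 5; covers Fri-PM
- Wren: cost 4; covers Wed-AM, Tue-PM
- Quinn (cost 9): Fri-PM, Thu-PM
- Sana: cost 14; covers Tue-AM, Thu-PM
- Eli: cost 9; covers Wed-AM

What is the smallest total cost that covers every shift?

23

This is an integer covering problem.
The greedy cost-per-new-shift heuristic would pick Wren, Quinn, and Sana for 27, but a cheaper cover exists.
Choose Hana, Wren, and Sana: together they cover Tue-AM, Fri-PM, Wed-AM, Tue-PM, Thu-PM — every shift.
Total cost: 5 + 4 + 14 = 23.
No cover costs less than 23.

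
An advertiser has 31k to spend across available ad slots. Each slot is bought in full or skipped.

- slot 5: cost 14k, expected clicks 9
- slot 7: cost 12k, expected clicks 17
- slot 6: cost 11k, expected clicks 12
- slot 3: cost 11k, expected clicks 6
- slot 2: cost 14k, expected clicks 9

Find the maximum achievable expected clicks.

29

Allowing fractional choices, the relaxed optimum would be about 34.1, but ad slots are indivisible.
slot 7 + slot 2: cost 12 + 14 = 26 ≤ 31, expected clicks 17 + 9 = 26.
slot 5 + slot 7: cost 14 + 12 = 26 ≤ 31, expected clicks 9 + 17 = 26.
slot 7 + slot 6: cost 12 + 11 = 23 ≤ 31, expected clicks 17 + 12 = 29.
Best is slot 7 and slot 6 with total expected clicks 29.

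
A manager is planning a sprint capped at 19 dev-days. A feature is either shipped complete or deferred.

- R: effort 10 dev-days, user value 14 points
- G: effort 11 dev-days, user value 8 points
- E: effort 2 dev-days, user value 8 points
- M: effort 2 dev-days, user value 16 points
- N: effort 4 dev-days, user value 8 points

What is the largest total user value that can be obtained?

46

Allowing fractional choices, the relaxed optimum would be about 46.7, but features are indivisible.
R + E + M + N: effort 10 + 2 + 2 + 4 = 18 ≤ 19, user value 14 + 8 + 16 + 8 = 46.
G + E + M + N: effort 11 + 2 + 2 + 4 = 19 ≤ 19, user value 8 + 8 + 16 + 8 = 40.
Best is R, E, M, and N with total user value 46.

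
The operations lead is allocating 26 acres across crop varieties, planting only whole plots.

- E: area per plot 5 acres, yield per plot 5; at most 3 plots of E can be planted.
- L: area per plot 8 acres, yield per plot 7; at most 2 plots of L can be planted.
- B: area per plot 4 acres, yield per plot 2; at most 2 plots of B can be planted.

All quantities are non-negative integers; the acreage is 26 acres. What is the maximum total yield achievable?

24

3×E and 1×L: area 23 ≤ 26, yield 3·5 + 1·7 = 22.
2×E and 2×L: area 26 ≤ 26, yield 2·5 + 2·7 = 24.
Best is 24.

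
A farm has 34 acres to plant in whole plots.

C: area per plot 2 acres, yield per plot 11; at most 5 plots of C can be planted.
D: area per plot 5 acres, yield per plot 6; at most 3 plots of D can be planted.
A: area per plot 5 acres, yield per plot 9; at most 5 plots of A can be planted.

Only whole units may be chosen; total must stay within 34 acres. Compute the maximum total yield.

C has the best ratio (11/2); taking only C gives at most 5×11 = 55 (stopped by the supply cap of 5).
Mixing does better — 5×C and 4×A: area 30 ≤ 34, yield 5·11 + 4·9 = 91.

91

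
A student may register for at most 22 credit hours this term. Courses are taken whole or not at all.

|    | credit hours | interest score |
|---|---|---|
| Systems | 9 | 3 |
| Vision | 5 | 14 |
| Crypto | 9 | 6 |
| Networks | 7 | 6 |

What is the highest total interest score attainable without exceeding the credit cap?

Systems + Vision + Networks: credit hours 9 + 5 + 7 = 21 ≤ 22, interest score 3 + 14 + 6 = 23.
Vision + Crypto + Networks: credit hours 5 + 9 + 7 = 21 ≤ 22, interest score 14 + 6 + 6 = 26.
Best is Vision, Crypto, and Networks with total interest score 26.

26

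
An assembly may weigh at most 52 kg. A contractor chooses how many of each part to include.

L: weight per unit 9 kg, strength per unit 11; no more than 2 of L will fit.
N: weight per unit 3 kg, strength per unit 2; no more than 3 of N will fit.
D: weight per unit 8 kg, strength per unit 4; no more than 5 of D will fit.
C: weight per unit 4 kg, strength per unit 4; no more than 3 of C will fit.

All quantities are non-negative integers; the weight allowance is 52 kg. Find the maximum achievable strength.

Take 2×L, 2×N, 2×D, and 3×C: weight 52 ≤ 52, strength 2·11 + 2·2 + 2·4 + 3·4 = 46.
L has the best ratio (11/9) and is taken to its limit of 2; remaining capacity is filled optimally with the others.

46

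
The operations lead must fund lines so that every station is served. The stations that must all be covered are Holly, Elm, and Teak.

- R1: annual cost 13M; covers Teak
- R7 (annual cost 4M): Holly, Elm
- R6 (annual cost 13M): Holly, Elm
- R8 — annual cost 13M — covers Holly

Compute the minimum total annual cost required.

Choose R1 and R7: together they cover Holly, Elm, Teak — every station.
Total annual cost: 13 + 4 = 17.

17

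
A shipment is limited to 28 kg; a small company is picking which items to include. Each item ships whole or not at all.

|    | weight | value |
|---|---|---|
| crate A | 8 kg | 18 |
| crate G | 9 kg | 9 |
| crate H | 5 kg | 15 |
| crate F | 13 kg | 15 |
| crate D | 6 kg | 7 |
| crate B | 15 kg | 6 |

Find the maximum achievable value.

49

This is an integer program with binary decision variables.
crate A + crate G + crate H: weight 8 + 9 + 5 = 22 ≤ 28, value 18 + 9 + 15 = 42.
crate A + crate G + crate H + crate D: weight 8 + 9 + 5 + 6 = 28 ≤ 28, value 18 + 9 + 15 + 7 = 49.
crate A + crate H + crate F: weight 8 + 5 + 13 = 26 ≤ 28, value 18 + 15 + 15 = 48.
Best is crate A, crate G, crate H, and crate D with total value 49.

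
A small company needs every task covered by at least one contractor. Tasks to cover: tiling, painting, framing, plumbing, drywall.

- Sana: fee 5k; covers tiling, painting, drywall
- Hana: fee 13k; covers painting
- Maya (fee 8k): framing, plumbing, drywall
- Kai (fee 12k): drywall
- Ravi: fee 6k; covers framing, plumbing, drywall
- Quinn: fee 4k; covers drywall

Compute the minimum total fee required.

Choose Sana and Ravi: together they cover tiling, painting, framing, plumbing, drywall — every task.
Total fee: 5 + 6 = 11.

11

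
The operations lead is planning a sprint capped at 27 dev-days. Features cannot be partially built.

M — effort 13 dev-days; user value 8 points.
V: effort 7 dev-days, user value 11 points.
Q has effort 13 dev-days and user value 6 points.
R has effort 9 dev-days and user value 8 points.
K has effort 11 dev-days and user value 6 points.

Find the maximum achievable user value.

25

This is a 0-1 knapsack instance.
Allowing fractional choices, the relaxed optimum would be about 25.8, but features are indivisible.
V + R + K: effort 7 + 9 + 11 = 27 ≤ 27, user value 11 + 8 + 6 = 25.
V + R: effort 7 + 9 = 16 ≤ 27, user value 11 + 8 = 19.
Best is V, R, and K with total user value 25.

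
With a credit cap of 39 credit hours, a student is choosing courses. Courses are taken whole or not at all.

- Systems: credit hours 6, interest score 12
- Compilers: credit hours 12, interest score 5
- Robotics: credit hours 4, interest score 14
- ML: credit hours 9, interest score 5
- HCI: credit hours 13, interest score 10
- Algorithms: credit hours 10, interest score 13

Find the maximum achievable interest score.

Allowing fractional choices, the relaxed optimum would be about 52.3, but courses are indivisible.
Systems + Robotics + HCI + Algorithms: credit hours 6 + 4 + 13 + 10 = 33 ≤ 39, interest score 12 + 14 + 10 + 13 = 49.
Systems + Robotics + ML + Algorithms: credit hours 6 + 4 + 9 + 10 = 29 ≤ 39, interest score 12 + 14 + 5 + 13 = 44.
Systems + Compilers + Robotics + Algorithms: credit hours 6 + 12 + 4 + 10 = 32 ≤ 39, interest score 12 + 5 + 14 + 13 = 44.
Best is Systems, Robotics, HCI, and Algorithms with total interest score 49.

49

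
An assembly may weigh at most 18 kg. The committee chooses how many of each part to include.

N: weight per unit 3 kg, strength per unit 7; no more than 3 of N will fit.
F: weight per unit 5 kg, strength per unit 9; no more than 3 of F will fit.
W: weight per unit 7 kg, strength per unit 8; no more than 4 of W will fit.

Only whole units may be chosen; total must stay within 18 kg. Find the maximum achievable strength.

This is a bounded integer knapsack.
Take 1×N and 3×F: weight 18 ≤ 18, strength 1·7 + 3·9 = 34.
No other integer combination yields more.

34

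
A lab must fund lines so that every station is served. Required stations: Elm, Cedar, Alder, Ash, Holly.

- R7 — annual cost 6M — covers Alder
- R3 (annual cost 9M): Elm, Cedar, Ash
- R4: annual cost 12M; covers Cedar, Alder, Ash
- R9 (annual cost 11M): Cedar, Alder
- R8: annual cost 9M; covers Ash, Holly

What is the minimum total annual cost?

24

Choose R7, R3, and R8: together they cover Elm, Cedar, Alder, Ash, Holly — every station.
Total annual cost: 6 + 9 + 9 = 24.
No cover costs less than 24.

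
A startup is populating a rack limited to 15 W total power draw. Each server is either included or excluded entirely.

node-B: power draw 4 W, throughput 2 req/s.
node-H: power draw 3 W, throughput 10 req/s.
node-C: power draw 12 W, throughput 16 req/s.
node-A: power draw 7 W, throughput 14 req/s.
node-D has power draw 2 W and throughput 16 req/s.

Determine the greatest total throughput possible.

Allowing fractional choices, the relaxed optimum would be about 44.0, but servers are indivisible.
node-B + node-A + node-D: power draw 4 + 7 + 2 = 13 ≤ 15, throughput 2 + 14 + 16 = 32.
node-C + node-D: power draw 12 + 2 = 14 ≤ 15, throughput 16 + 16 = 32.
node-H + node-A + node-D: power draw 3 + 7 + 2 = 12 ≤ 15, throughput 10 + 14 + 16 = 40.
Best is node-H, node-A, and node-D with total throughput 40.

40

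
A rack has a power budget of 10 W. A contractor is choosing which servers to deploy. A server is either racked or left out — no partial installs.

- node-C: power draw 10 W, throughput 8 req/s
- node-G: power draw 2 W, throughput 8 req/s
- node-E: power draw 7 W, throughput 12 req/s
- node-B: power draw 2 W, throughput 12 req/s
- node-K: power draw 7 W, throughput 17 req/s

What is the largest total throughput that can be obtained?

29

node-G + node-K: power draw 2 + 7 = 9 ≤ 10, throughput 8 + 17 = 25.
node-B + node-K: power draw 2 + 7 = 9 ≤ 10, throughput 12 + 17 = 29.
node-E + node-B: power draw 7 + 2 = 9 ≤ 10, throughput 12 + 12 = 24.
Best is node-B and node-K with total throughput 29.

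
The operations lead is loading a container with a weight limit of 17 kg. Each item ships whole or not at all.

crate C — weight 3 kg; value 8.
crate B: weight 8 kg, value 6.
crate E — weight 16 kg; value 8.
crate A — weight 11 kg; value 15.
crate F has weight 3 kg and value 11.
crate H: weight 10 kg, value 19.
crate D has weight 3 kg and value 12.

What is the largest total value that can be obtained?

This is a 0-1 knapsack instance.
crate F + crate H + crate D: weight 3 + 10 + 3 = 16 ≤ 17, value 11 + 19 + 12 = 42.
crate C + crate H + crate D: weight 3 + 10 + 3 = 16 ≤ 17, value 8 + 19 + 12 = 39.
Best is crate F, crate H, and crate D with total value 42.

42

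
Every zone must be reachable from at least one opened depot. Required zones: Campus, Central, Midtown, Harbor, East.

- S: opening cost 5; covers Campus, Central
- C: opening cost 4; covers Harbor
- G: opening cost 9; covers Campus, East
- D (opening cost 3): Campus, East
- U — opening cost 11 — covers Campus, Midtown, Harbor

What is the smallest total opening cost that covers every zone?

19

This is a weighted set-cover instance.
Choose S, D, and U: together they cover Campus, Central, Midtown, Harbor, East — every zone.
Total opening cost: 5 + 3 + 11 = 19.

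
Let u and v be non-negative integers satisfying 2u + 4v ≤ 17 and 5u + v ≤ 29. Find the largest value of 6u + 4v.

(u,v)=(5,1) is feasible, giving 34.
(u,v)=(4,2) is feasible, giving 32.
(u,v)=(5,0) is feasible, giving 30.
No feasible integer point exceeds 34.

34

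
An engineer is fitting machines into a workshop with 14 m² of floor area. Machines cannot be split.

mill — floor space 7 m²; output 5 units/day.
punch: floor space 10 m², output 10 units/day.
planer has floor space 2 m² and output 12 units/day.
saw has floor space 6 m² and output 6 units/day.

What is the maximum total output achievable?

Treat it as a binary knapsack problem.
planer + saw: floor space 2 + 6 = 8 ≤ 14, output 12 + 6 = 18.
punch + planer: floor space 10 + 2 = 12 ≤ 14, output 10 + 12 = 22.
Best is punch and planer with total output 22.

22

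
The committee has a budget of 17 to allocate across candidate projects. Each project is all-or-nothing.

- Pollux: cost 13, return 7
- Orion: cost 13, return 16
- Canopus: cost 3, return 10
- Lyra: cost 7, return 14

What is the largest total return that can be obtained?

26

Allowing fractional choices, the relaxed optimum would be about 32.6, but projects are indivisible.
Pollux + Canopus: cost 13 + 3 = 16 ≤ 17, return 7 + 10 = 17.
Orion + Canopus: cost 13 + 3 = 16 ≤ 17, return 16 + 10 = 26.
Canopus + Lyra: cost 3 + 7 = 10 ≤ 17, return 10 + 14 = 24.
Best is Orion and Canopus with total return 26.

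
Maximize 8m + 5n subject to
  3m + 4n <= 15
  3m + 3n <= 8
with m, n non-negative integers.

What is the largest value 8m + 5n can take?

16

Relaxing integrality, the LP optimum is 21.33 at (m,n) = (2.67, 0), which is not an integer point.
(m,n)=(2,0) is feasible, giving 16.
(m,n)=(1,1) is feasible, giving 13.
(m,n)=(1,0) is feasible, giving 8.
The best lattice point is (2,0), giving 16.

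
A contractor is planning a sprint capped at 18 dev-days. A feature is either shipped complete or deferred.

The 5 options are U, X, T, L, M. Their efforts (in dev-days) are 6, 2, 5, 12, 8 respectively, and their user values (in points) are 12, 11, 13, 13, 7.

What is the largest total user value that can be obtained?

Take U, X, and T: effort 6 + 2 + 5 = 13 ≤ 18, user value 12 + 11 + 13 = 36.
No other feasible combination does better.

36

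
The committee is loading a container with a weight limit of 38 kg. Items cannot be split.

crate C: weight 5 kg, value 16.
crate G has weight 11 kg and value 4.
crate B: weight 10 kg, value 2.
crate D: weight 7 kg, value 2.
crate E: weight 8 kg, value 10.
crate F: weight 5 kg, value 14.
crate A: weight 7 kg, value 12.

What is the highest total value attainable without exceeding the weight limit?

Allowing fractional choices, the relaxed optimum would be about 56.6, but items are indivisible.
crate C + crate D + crate E + crate F + crate A: weight 5 + 7 + 8 + 5 + 7 = 32 ≤ 38, value 16 + 2 + 10 + 14 + 12 = 54.
crate C + crate G + crate E + crate F + crate A: weight 5 + 11 + 8 + 5 + 7 = 36 ≤ 38, value 16 + 4 + 10 + 14 + 12 = 56.
crate C + crate B + crate E + crate F + crate A: weight 5 + 10 + 8 + 5 + 7 = 35 ≤ 38, value 16 + 2 + 10 + 14 + 12 = 54.
Best is crate C, crate G, crate E, crate F, and crate A with total value 56.

56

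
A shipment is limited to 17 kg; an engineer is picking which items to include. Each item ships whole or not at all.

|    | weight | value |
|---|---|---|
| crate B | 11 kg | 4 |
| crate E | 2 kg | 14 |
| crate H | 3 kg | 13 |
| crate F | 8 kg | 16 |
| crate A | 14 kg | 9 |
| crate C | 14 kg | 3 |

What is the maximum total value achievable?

crate E + crate F: weight 2 + 8 = 10 ≤ 17, value 14 + 16 = 30.
crate B + crate E + crate H: weight 11 + 2 + 3 = 16 ≤ 17, value 4 + 14 + 13 = 31.
crate E + crate H + crate F: weight 2 + 3 + 8 = 13 ≤ 17, value 14 + 13 + 16 = 43.
Best is crate E, crate H, and crate F with total value 43.

43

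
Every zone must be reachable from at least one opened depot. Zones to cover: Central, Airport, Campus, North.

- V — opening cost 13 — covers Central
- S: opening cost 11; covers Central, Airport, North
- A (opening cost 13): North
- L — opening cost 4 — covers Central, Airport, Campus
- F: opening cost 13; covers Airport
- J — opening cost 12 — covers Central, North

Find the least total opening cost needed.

Choose S and L: together they cover Central, Airport, Campus, North — every zone.
Total opening cost: 11 + 4 = 15.
No cover costs less than 15.

15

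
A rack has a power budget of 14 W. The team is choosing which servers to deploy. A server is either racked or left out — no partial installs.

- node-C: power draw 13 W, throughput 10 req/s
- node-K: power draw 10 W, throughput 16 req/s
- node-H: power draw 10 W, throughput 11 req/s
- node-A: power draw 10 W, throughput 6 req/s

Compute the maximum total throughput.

16

Allowing fractional choices, the relaxed optimum would be about 20.4, but servers are indivisible.
node-K: power draw 10 ≤ 14, throughput 16.
node-C: power draw 13 ≤ 14, throughput 10.
node-H: power draw 10 ≤ 14, throughput 11.
Best is node-K with total throughput 16.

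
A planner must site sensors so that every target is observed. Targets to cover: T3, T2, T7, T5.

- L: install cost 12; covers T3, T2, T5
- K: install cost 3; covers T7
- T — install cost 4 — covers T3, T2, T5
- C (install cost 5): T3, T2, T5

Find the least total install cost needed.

7

Choose K and T: together they cover T3, T2, T7, T5 — every target.
Total install cost: 3 + 4 = 7.
No cover costs less than 7.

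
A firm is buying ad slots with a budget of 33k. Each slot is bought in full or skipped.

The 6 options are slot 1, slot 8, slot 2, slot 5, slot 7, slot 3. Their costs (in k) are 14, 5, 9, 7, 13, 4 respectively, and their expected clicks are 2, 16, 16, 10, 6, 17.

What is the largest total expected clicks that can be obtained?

59

slot 8 + slot 2 + slot 5 + slot 3: cost 5 + 9 + 7 + 4 = 25 ≤ 33, expected clicks 16 + 16 + 10 + 17 = 59.
slot 1 + slot 8 + slot 2 + slot 3: cost 14 + 5 + 9 + 4 = 32 ≤ 33, expected clicks 2 + 16 + 16 + 17 = 51.
slot 8 + slot 2 + slot 7 + slot 3: cost 5 + 9 + 13 + 4 = 31 ≤ 33, expected clicks 16 + 16 + 6 + 17 = 55.
Best is slot 8, slot 2, slot 5, and slot 3 with total expected clicks 59.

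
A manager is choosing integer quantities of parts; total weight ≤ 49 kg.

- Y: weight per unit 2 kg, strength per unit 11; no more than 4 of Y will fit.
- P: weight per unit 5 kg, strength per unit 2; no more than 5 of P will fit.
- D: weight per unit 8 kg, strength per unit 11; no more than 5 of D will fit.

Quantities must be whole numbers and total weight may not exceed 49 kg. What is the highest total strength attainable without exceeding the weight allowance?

99

This is a bounded integer knapsack.
4×Y and 5×D: weight 48 ≤ 49, strength 4·11 + 5·11 = 99.
4×Y, 1×P, and 4×D: weight 45 ≤ 49, strength 4·11 + 1·2 + 4·11 = 90.
Best is 99.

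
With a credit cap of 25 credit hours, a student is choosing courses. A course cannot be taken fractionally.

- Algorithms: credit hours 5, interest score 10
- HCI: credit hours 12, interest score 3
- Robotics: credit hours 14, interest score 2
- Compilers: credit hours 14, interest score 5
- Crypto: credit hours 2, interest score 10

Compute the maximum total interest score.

Algorithms + Compilers + Crypto: credit hours 5 + 14 + 2 = 21 ≤ 25, interest score 10 + 5 + 10 = 25.
Algorithms + HCI + Crypto: credit hours 5 + 12 + 2 = 19 ≤ 25, interest score 10 + 3 + 10 = 23.
Algorithms + Robotics + Crypto: credit hours 5 + 14 + 2 = 21 ≤ 25, interest score 10 + 2 + 10 = 22.
Best is Algorithms, Compilers, and Crypto with total interest score 25.

25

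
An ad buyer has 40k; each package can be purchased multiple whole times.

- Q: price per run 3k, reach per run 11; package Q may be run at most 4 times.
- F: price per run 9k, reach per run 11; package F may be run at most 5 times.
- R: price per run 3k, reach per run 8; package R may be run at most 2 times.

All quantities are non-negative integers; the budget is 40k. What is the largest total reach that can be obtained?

4×Q and 3×F: price 39 ≤ 40, reach 4·11 + 3·11 = 77.
4×Q, 2×F, and 2×R: price 36 ≤ 40, reach 4·11 + 2·11 + 2·8 = 82.
Best is 82.

82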